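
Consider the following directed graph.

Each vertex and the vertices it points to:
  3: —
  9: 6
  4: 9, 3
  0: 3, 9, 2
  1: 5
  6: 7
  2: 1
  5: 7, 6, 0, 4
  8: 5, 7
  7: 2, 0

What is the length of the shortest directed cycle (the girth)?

4

For each vertex v, BFS finds the shortest path from v back to v.
The shortest such closed walk is 5 → 7 → 2 → 1 → 5, length 4.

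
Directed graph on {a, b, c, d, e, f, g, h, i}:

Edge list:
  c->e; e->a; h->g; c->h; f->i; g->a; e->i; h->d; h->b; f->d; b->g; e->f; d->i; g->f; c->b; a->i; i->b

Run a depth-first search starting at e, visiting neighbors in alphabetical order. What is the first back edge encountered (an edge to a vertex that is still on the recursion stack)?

g→a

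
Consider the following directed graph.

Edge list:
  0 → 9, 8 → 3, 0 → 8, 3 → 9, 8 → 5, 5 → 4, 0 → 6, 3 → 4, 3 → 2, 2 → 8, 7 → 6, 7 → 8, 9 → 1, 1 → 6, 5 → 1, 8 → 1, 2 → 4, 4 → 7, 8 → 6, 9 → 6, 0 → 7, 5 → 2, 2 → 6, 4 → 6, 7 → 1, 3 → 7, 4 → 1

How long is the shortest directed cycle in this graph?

3

For each vertex v, BFS finds the shortest path from v back to v.
The shortest such closed walk is 8 → 5 → 2 → 8, length 3.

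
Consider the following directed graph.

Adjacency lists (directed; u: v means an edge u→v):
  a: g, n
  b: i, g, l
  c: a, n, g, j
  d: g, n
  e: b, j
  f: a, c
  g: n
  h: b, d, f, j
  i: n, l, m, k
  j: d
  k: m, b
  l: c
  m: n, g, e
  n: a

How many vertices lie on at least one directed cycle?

A vertex is on a directed cycle iff it belongs to a strongly connected component of size ≥ 2 (or has a self-loop).
The vertices on cycles are {a, b, e, g, i, k, m, n} — 8 in total.

8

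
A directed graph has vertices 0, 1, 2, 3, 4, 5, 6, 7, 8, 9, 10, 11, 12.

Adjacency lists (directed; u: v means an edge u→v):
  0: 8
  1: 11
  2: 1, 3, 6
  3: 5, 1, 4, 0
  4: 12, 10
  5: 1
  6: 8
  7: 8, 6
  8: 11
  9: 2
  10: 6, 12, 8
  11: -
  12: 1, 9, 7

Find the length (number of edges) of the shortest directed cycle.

5

For each vertex v, BFS finds the shortest path from v back to v.
The shortest such closed walk is 3 → 4 → 12 → 9 → 2 → 3, length 5.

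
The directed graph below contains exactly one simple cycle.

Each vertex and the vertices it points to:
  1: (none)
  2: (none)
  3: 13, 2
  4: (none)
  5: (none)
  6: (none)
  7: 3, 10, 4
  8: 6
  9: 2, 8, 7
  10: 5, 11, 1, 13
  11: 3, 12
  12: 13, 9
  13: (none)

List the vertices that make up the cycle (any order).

7, 9, 10, 11, 12

DFS with gray/black marking from 9:
9 gray
  2 gray
  2 black
  8 gray
    6 gray
    6 black
  8 black
  7 gray
    3 gray
      13 gray
      13 black
      3→2: 2 black — skip
    3 black
    10 gray
      5 gray
      5 black
      11 gray
        11→3: 3 black — skip
        12 gray
          12→13: 13 black — skip
          12→9: 9 is gray → back edge
Back edge closes the cycle 9 → 7 → 10 → 11 → 12 → 9; its vertices are {7, 9, 10, 11, 12}.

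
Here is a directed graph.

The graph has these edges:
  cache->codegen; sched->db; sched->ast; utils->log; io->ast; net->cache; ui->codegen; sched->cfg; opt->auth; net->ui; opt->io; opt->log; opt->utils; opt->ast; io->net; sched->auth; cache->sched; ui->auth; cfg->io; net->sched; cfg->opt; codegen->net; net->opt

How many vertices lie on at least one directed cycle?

8

A vertex is on a directed cycle iff it belongs to a strongly connected component of size ≥ 2 (or has a self-loop).
The vertices on cycles are {io, ui, cfg, net, opt, cache, sched, codegen} — 8 in total.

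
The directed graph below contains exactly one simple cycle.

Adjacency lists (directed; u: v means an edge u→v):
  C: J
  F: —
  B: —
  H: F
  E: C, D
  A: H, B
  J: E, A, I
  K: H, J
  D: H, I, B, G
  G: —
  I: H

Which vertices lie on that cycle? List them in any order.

C, E, J

DFS with gray/black marking from J:
J gray
  E gray
    C gray
      C→J: J is gray → back edge
Back edge closes the cycle J → E → C → J; its vertices are {C, E, J}.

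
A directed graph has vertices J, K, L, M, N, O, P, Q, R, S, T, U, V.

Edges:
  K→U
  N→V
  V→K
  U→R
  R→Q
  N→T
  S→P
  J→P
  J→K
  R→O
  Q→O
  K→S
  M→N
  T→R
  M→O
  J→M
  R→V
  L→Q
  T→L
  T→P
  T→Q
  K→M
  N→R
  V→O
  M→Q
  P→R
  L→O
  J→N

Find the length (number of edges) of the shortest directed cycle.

4

For each vertex v, BFS finds the shortest path from v back to v.
The shortest such closed walk is N → V → K → M → N, length 4.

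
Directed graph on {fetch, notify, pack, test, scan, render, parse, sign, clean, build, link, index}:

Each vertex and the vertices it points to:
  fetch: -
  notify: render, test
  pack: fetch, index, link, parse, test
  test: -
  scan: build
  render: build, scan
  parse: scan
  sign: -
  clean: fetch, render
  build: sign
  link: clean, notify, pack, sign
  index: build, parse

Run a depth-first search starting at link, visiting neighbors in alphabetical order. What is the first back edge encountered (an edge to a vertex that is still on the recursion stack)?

DFS from link (visiting neighbors in alphabetical order); mark gray on enter, black on exit:
link gray
  clean gray
    fetch gray
    fetch black
    render gray
      build gray
        sign gray
        sign black
      build black
      scan gray
        scan→build: build black — skip
      scan black
    render black
  clean black
  notify gray
    notify→render: render black — skip
    test gray
    test black
  notify black
  pack gray
    pack→fetch: fetch black — skip
    index gray
      index→build: build black — skip
      parse gray
        parse→scan: scan black — skip
      parse black
    index black
    pack→link: link is gray → back edge
First back edge: pack → link.

pack->link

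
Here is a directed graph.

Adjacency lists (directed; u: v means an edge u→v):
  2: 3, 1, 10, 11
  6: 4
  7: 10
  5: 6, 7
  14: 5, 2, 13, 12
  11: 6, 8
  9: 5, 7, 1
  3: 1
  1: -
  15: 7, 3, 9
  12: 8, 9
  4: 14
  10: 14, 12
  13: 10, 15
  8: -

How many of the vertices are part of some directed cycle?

12

A vertex is on a directed cycle iff it belongs to a strongly connected component of size ≥ 2 (or has a self-loop).
The vertices on cycles are {2, 4, 5, 6, 7, 9, 10, 11, 12, 13, 14, 15} — 12 in total.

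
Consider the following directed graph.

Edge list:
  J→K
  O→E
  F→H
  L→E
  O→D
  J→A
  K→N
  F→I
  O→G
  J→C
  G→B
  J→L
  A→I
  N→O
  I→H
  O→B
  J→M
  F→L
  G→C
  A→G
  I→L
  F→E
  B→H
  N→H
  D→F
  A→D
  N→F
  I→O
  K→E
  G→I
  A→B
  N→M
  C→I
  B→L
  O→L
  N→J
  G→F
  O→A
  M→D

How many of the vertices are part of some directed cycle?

10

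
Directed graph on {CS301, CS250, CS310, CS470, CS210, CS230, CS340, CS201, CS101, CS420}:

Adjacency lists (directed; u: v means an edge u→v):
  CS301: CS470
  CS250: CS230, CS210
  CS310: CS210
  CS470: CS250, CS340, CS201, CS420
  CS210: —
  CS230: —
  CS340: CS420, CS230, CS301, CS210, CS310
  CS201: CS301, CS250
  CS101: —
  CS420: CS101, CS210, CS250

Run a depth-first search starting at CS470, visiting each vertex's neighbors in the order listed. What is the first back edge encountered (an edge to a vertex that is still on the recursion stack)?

DFS from CS470 (visiting each vertex's neighbors in the order listed); mark gray on enter, black on exit:
CS470 gray
  CS250 gray
    CS230 gray
    CS230 black
    CS210 gray
    CS210 black
  CS250 black
  CS340 gray
    CS420 gray
      CS101 gray
      CS101 black
      CS420→CS210: CS210 black — skip
      CS420→CS250: CS250 black — skip
    CS420 black
    CS340→CS230: CS230 black — skip
    CS301 gray
      CS301→CS470: CS470 is gray → back edge
First back edge: CS301 → CS470.

CS301->CS470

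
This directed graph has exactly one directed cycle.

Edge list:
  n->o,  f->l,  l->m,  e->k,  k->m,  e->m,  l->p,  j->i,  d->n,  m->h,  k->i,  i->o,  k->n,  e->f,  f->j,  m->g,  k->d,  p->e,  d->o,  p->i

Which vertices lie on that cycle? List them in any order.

DFS with gray/black marking from p:
p gray
  e gray
    m gray
      h gray
      h black
      g gray
      g black
    m black
    k gray
      d gray
        o gray
        o black
        n gray
          n→o: o black — skip
        n black
      d black
      k→m: m black — skip
      k→n: n black — skip
      i gray
        i→o: o black — skip
      i black
    k black
    f gray
      j gray
        j→i: i black — skip
      j black
      l gray
        l→p: p is gray → back edge
Back edge closes the cycle p → e → f → l → p; its vertices are {e, f, l, p}.

e, f, l, p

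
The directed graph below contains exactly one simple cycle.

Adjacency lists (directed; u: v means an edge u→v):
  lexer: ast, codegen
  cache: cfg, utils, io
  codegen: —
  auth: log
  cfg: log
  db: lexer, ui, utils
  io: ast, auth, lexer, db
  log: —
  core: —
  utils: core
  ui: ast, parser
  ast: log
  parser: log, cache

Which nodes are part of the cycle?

db, io, ui, cache, parser

DFS with gray/black marking from db:
db gray
  lexer gray
    ast gray
      log gray
      log black
    ast black
    codegen gray
    codegen black
  lexer black
  ui gray
    ui→ast: ast black — skip
    parser gray
      parser→log: log black — skip
      cache gray
        cfg gray
          cfg→log: log black — skip
        cfg black
        utils gray
          core gray
          core black
        utils black
        io gray
          io→ast: ast black — skip
          auth gray
            auth→log: log black — skip
          auth black
          io→lexer: lexer black — skip
          io→db: db is gray → back edge
Back edge closes the cycle db → ui → parser → cache → io → db; its vertices are {db, io, ui, cache, parser}.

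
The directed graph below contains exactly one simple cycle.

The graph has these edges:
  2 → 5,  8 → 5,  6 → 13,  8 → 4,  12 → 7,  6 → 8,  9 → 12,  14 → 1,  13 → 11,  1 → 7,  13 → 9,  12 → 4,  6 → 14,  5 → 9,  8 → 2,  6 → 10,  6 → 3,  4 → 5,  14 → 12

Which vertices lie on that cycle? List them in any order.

DFS with gray/black marking from 9:
9 gray
  12 gray
    4 gray
      5 gray
        5→9: 9 is gray → back edge
Back edge closes the cycle 9 → 12 → 4 → 5 → 9; its vertices are {4, 5, 9, 12}.

4, 5, 9, 12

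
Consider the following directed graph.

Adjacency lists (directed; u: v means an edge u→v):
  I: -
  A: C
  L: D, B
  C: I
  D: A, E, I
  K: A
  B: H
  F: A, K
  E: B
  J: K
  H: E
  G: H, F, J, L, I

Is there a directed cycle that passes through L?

No

L lies on a cycle iff there is a path from L back to itself.
Exploring from L, it never reaches itself; equivalently, its strongly connected component is a singleton.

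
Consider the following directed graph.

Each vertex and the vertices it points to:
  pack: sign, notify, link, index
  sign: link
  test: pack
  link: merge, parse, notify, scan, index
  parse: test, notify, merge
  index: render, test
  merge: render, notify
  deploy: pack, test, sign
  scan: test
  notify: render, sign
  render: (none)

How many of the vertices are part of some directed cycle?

9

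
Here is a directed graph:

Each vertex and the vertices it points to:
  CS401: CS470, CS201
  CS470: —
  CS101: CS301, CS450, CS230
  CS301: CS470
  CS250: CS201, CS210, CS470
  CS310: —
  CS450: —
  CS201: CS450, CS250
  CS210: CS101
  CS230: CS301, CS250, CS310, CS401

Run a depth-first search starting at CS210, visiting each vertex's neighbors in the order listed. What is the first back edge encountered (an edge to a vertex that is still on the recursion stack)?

CS201->CS250

DFS from CS210 (visiting each vertex's neighbors in the order listed); mark gray on enter, black on exit:
CS210 gray
  CS101 gray
    CS301 gray
      CS470 gray
      CS470 black
    CS301 black
    CS450 gray
    CS450 black
    CS230 gray
      CS230→CS301: CS301 black — skip
      CS250 gray
        CS201 gray
          CS201→CS450: CS450 black — skip
          CS201→CS250: CS250 is gray → back edge
First back edge: CS201 → CS250.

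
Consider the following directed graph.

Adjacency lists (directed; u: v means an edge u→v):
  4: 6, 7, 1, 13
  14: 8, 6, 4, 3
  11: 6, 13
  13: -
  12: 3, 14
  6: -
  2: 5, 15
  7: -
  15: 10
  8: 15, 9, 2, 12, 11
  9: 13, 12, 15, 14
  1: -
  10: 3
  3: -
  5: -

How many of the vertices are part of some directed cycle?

4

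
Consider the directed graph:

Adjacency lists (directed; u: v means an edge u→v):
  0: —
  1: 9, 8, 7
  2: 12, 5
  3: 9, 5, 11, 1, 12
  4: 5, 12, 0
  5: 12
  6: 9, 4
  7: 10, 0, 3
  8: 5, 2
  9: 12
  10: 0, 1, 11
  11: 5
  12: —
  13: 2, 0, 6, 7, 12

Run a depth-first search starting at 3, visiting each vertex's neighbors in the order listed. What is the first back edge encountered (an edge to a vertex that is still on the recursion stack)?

10->1

DFS from 3 (visiting each vertex's neighbors in the order listed); mark gray on enter, black on exit:
3 gray
  9 gray
    12 gray
    12 black
  9 black
  5 gray
    5→12: 12 black — skip
  5 black
  11 gray
    11→5: 5 black — skip
  11 black
  1 gray
    1→9: 9 black — skip
    8 gray
      8→5: 5 black — skip
      2 gray
        2→12: 12 black — skip
        2→5: 5 black — skip
      2 black
    8 black
    7 gray
      10 gray
        0 gray
        0 black
        10→1: 1 is gray → back edge
First back edge: 10 → 1.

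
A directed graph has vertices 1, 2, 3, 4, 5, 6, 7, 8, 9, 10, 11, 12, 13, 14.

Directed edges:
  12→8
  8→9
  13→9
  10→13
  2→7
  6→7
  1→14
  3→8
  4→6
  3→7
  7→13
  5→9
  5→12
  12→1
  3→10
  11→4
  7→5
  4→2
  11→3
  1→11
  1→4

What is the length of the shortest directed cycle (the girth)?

For each vertex v, BFS finds the shortest path from v back to v.
The shortest such closed walk is 5 → 12 → 1 → 11 → 3 → 7 → 5, length 6.

6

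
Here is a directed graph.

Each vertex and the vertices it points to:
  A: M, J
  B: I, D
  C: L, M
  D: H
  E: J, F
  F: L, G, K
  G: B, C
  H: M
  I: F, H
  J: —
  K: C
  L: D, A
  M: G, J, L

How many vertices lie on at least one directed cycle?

11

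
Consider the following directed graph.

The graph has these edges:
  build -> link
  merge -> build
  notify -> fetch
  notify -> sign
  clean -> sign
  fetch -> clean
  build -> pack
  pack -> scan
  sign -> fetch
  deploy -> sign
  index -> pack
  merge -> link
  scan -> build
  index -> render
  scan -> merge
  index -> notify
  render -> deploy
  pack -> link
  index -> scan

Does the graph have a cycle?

Yes

DFS with white/gray/black marking, starting from link:
link gray
link black
merge gray
  build gray
    pack gray
      scan gray
        scan→build: build is gray → back edge
Back edge found, so a cycle exists: build → pack → scan → build.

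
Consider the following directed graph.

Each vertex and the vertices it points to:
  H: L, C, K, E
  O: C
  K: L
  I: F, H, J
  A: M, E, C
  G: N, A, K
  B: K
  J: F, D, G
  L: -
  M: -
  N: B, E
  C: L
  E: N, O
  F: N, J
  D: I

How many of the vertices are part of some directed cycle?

A vertex is on a directed cycle iff it belongs to a strongly connected component of size ≥ 2 (or has a self-loop).
The vertices on cycles are {D, E, F, I, J, N} — 6 in total.

6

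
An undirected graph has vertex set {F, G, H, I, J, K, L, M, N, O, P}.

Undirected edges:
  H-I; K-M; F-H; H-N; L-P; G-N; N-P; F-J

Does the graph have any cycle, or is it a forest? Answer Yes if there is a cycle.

No

DFS, tracking each vertex's parent; an edge to a visited non-parent vertex closes a cycle.
Start from P:
visit P (parent –)
  visit L (parent P)
    L–P: parent, skip
  visit N (parent P)
    visit G (parent N)
      G–N: parent, skip
    visit H (parent N)
      visit I (parent H)
        I–H: parent, skip
      H–N: parent, skip
      visit F (parent H)
        F–H: parent, skip
        visit J (parent F)
          J–F: parent, skip
    N–P: parent, skip
visit K (parent –)
  visit M (parent K)
    M–K: parent, skip
visit O (parent –)
No non-parent visited neighbor found — the graph is a forest.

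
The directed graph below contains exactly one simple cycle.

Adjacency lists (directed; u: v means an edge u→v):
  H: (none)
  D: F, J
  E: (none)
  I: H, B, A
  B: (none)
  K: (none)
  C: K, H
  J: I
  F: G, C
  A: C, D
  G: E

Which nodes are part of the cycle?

A, D, I, J

DFS with gray/black marking from D:
D gray
  F gray
    G gray
      E gray
      E black
    G black
    C gray
      K gray
      K black
      H gray
      H black
    C black
  F black
  J gray
    I gray
      I→H: H black — skip
      B gray
      B black
      A gray
        A→C: C black — skip
        A→D: D is gray → back edge
Back edge closes the cycle D → J → I → A → D; its vertices are {A, D, I, J}.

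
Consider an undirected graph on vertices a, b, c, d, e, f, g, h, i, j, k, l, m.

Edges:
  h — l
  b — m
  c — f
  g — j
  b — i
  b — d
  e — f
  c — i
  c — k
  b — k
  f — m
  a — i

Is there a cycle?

Yes

DFS, tracking each vertex's parent; an edge to a visited non-parent vertex closes a cycle.
Start from k:
visit k (parent –)
  visit b (parent k)
    visit m (parent b)
      m–b: parent, skip
      visit f (parent m)
        visit c (parent f)
          visit i (parent c)
            i–b: b visited and ≠ parent → cycle
Cycle: b – m – f – c – i – b.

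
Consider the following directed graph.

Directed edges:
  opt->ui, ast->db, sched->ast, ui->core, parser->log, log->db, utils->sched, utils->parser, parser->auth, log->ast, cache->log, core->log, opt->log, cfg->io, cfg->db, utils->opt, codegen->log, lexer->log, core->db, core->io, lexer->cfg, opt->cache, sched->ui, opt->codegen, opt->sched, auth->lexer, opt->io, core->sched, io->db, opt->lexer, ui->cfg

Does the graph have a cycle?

Yes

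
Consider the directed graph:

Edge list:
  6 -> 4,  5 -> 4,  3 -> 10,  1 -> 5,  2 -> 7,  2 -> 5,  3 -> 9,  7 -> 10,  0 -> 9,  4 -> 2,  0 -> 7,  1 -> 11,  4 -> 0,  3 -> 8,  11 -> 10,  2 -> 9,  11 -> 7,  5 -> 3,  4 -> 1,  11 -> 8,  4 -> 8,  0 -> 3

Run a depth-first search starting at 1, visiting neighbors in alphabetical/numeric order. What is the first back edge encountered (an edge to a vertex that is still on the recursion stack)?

4->1

DFS from 1 (visiting neighbors in alphabetical/numeric order); mark gray on enter, black on exit:
1 gray
  5 gray
    3 gray
      8 gray
      8 black
      9 gray
      9 black
      10 gray
      10 black
    3 black
    4 gray
      0 gray
        0→3: 3 black — skip
        7 gray
          7→10: 10 black — skip
        7 black
        0→9: 9 black — skip
      0 black
      4→1: 1 is gray → back edge
First back edge: 4 → 1.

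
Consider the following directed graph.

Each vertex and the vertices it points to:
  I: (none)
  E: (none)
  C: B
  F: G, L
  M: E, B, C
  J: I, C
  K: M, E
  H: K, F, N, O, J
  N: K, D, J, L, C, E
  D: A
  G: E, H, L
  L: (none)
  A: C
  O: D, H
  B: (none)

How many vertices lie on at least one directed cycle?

A vertex is on a directed cycle iff it belongs to a strongly connected component of size ≥ 2 (or has a self-loop).
The vertices on cycles are {F, G, H, O} — 4 in total.

4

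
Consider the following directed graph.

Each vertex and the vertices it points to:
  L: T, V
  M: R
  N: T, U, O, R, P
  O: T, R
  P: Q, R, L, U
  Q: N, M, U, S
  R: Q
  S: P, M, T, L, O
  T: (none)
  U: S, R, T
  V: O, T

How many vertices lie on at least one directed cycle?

10

A vertex is on a directed cycle iff it belongs to a strongly connected component of size ≥ 2 (or has a self-loop).
The vertices on cycles are {L, M, N, O, P, Q, R, S, U, V} — 10 in total.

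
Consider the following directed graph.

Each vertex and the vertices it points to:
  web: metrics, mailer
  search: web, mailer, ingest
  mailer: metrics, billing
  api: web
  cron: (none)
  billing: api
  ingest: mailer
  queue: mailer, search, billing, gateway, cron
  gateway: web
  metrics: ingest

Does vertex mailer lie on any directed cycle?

Yes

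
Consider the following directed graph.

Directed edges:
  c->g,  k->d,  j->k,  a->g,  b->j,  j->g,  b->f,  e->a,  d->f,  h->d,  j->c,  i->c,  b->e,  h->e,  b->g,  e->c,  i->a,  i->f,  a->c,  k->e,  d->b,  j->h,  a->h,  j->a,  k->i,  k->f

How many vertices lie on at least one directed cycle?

8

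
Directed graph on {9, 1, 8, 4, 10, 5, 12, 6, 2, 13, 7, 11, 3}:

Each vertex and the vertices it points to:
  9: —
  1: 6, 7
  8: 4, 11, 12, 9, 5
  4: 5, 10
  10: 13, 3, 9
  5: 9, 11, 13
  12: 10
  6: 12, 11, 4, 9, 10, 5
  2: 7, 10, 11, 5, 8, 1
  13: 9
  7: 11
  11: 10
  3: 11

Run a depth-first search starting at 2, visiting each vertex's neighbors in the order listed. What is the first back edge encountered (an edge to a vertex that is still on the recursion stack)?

3->11

DFS from 2 (visiting each vertex's neighbors in the order listed); mark gray on enter, black on exit:
2 gray
  7 gray
    11 gray
      10 gray
        13 gray
          9 gray
          9 black
        13 black
        3 gray
          3→11: 11 is gray → back edge
First back edge: 3 → 11.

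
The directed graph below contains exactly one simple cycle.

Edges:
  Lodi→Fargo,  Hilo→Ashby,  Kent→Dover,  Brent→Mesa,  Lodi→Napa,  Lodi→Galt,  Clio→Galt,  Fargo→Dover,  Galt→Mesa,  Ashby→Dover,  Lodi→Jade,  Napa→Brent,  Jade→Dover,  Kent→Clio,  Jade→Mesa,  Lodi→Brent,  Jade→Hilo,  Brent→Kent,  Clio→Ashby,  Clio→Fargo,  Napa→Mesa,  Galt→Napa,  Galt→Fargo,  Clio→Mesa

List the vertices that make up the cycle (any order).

Clio, Galt, Kent, Napa, Brent

DFS with gray/black marking from Napa:
Napa gray
  Brent gray
    Kent gray
      Clio gray
        Fargo gray
          Dover gray
          Dover black
        Fargo black
        Ashby gray
          Ashby→Dover: Dover black — skip
        Ashby black
        Mesa gray
        Mesa black
        Galt gray
          Galt→Fargo: Fargo black — skip
          Galt→Napa: Napa is gray → back edge
Back edge closes the cycle Napa → Brent → Kent → Clio → Galt → Napa; its vertices are {Clio, Galt, Kent, Napa, Brent}.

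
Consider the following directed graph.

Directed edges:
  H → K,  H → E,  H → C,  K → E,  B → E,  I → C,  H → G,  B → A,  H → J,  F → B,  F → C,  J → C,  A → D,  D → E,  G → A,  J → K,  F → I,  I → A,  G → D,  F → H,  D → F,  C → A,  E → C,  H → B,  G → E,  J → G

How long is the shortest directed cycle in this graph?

4

For each vertex v, BFS finds the shortest path from v back to v.
The shortest such closed walk is F → C → A → D → F, length 4.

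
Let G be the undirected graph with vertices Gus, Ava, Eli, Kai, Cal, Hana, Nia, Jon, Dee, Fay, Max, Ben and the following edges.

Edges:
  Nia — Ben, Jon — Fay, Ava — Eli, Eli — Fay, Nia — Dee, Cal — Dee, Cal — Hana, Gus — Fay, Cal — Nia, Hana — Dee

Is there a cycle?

Yes

DFS, tracking each vertex's parent; an edge to a visited non-parent vertex closes a cycle.
Start from Max:
visit Max (parent –)
visit Gus (parent –)
  visit Fay (parent Gus)
    visit Jon (parent Fay)
      Jon–Fay: parent, skip
    visit Eli (parent Fay)
      visit Ava (parent Eli)
        Ava–Eli: parent, skip
      Eli–Fay: parent, skip
    Fay–Gus: parent, skip
visit Kai (parent –)
visit Cal (parent –)
  visit Dee (parent Cal)
    Dee–Cal: parent, skip
    visit Nia (parent Dee)
      Nia–Dee: parent, skip
      visit Ben (parent Nia)
        Ben–Nia: parent, skip
      Nia–Cal: Cal visited and ≠ parent → cycle
Cycle: Cal – Dee – Nia – Cal.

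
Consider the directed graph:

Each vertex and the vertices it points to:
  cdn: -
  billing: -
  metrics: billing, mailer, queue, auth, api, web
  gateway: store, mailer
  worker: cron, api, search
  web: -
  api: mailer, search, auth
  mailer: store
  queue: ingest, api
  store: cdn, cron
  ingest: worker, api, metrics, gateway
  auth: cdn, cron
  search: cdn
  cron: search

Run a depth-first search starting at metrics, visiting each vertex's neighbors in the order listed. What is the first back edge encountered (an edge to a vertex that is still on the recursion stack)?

ingest→metrics

DFS from metrics (visiting each vertex's neighbors in the order listed); mark gray on enter, black on exit:
metrics gray
  billing gray
  billing black
  mailer gray
    store gray
      cdn gray
      cdn black
      cron gray
        search gray
          search→cdn: cdn black — skip
        search black
      cron black
    store black
  mailer black
  queue gray
    ingest gray
      worker gray
        worker→cron: cron black — skip
        api gray
          api→mailer: mailer black — skip
          api→search: search black — skip
          auth gray
            auth→cdn: cdn black — skip
            auth→cron: cron black — skip
          auth black
        api black
        worker→search: search black — skip
      worker black
      ingest→api: api black — skip
      ingest→metrics: metrics is gray → back edge
First back edge: ingest → metrics.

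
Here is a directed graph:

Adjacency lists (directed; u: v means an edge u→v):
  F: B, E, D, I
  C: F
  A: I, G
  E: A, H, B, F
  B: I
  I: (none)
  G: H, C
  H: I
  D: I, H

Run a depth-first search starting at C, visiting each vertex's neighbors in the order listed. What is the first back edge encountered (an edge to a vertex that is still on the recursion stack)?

G→C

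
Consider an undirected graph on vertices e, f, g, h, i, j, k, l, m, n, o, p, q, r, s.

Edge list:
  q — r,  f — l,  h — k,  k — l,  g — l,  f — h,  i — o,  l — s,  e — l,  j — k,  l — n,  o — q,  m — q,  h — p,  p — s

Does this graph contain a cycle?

Yes

DFS, tracking each vertex's parent; an edge to a visited non-parent vertex closes a cycle.
Start from e:
visit e (parent –)
  visit l (parent e)
    visit n (parent l)
      n–l: parent, skip
    visit k (parent l)
      k–l: parent, skip
      visit h (parent k)
        visit p (parent h)
          visit s (parent p)
            s–l: l visited and ≠ parent → cycle
Cycle: l – k – h – p – s – l.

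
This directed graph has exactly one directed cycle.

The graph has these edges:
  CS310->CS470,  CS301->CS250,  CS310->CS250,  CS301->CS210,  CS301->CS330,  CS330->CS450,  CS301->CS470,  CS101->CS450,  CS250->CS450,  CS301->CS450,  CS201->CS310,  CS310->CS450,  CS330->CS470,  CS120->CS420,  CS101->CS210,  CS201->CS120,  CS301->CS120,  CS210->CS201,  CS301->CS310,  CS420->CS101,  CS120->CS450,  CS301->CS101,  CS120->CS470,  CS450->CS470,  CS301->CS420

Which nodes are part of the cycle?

CS101, CS120, CS201, CS210, CS420

DFS with gray/black marking from CS420:
CS420 gray
  CS101 gray
    CS210 gray
      CS201 gray
        CS310 gray
          CS450 gray
            CS470 gray
            CS470 black
          CS450 black
          CS250 gray
            CS250→CS450: CS450 black — skip
          CS250 black
          CS310→CS470: CS470 black — skip
        CS310 black
        CS120 gray
          CS120→CS420: CS420 is gray → back edge
Back edge closes the cycle CS420 → CS101 → CS210 → CS201 → CS120 → CS420; its vertices are {CS101, CS120, CS201, CS210, CS420}.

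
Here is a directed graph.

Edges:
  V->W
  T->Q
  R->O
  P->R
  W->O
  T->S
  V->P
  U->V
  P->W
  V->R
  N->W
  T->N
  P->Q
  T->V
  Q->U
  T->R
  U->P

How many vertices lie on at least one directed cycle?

A vertex is on a directed cycle iff it belongs to a strongly connected component of size ≥ 2 (or has a self-loop).
The vertices on cycles are {P, Q, U, V} — 4 in total.

4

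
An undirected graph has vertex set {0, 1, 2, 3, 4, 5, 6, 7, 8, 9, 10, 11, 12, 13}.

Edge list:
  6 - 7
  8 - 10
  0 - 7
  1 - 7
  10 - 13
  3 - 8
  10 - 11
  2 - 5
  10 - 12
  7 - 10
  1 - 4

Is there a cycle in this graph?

No

DFS, tracking each vertex's parent; an edge to a visited non-parent vertex closes a cycle.
Start from 11:
visit 11 (parent –)
  visit 10 (parent 11)
    visit 13 (parent 10)
      13–10: parent, skip
    visit 7 (parent 10)
      visit 0 (parent 7)
        0–7: parent, skip
      visit 6 (parent 7)
        6–7: parent, skip
      visit 1 (parent 7)
        1–7: parent, skip
        visit 4 (parent 1)
          4–1: parent, skip
      7–10: parent, skip
    10–11: parent, skip
    visit 12 (parent 10)
      12–10: parent, skip
    visit 8 (parent 10)
      8–10: parent, skip
      visit 3 (parent 8)
        3–8: parent, skip
visit 2 (parent –)
  visit 5 (parent 2)
    5–2: parent, skip
visit 9 (parent –)
No non-parent visited neighbor found — the graph is a forest.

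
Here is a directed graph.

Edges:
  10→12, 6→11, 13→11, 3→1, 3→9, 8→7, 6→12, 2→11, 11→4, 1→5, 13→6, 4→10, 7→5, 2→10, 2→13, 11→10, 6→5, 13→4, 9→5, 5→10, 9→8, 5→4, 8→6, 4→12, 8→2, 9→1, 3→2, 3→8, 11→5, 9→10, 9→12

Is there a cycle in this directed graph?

No

DFS with white/gray/black marking, starting from 10:
10 gray
  12 gray
  12 black
10 black
1 gray
  5 gray
    5→10: 10 black — skip
    4 gray
      4→10: 10 black — skip
      4→12: 12 black — skip
    4 black
  5 black
1 black
2 gray
  2→10: 10 black — skip
  13 gray
    6 gray
      11 gray
        11→5: 5 black — skip
        11→10: 10 black — skip
        11→4: 4 black — skip
      11 black
      6→12: 12 black — skip
      6→5: 5 black — skip
    6 black
    13→11: 11 black — skip
    13→4: 4 black — skip
  13 black
  2→11: 11 black — skip
2 black
3 gray
  8 gray
    7 gray
      7→5: 5 black — skip
    7 black
    8→6: 6 black — skip
    8→2: 2 black — skip
  8 black
  3→1: 1 black — skip
  3→2: 2 black — skip
  9 gray
    9→1: 1 black — skip
    9→8: 8 black — skip
    9→5: 5 black — skip
    9→12: 12 black — skip
    9→10: 10 black — skip
  9 black
3 black
Every edge goes to a white or black vertex — no back edge, so the graph is acyclic.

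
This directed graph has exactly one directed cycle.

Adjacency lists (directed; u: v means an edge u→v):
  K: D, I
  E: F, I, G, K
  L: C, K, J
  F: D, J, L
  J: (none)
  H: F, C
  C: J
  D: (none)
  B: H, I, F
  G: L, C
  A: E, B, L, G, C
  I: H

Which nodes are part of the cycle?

F, H, I, K, L

DFS with gray/black marking from K:
K gray
  D gray
  D black
  I gray
    H gray
      F gray
        F→D: D black — skip
        J gray
        J black
        L gray
          C gray
            C→J: J black — skip
          C black
          L→K: K is gray → back edge
Back edge closes the cycle K → I → H → F → L → K; its vertices are {F, H, I, K, L}.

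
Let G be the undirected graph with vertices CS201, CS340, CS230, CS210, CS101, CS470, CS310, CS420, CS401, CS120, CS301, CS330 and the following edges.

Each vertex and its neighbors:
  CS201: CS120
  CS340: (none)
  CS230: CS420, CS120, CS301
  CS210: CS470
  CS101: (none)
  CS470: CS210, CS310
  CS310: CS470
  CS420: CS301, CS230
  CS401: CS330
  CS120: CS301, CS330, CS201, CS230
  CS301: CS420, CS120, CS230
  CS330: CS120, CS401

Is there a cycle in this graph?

Yes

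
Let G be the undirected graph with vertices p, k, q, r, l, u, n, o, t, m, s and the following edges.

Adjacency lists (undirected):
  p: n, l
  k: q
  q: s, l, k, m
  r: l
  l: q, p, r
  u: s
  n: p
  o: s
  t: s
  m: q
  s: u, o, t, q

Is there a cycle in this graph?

DFS, tracking each vertex's parent; an edge to a visited non-parent vertex closes a cycle.
Start from u:
visit u (parent –)
  visit s (parent u)
    s–u: parent, skip
    visit o (parent s)
      o–s: parent, skip
    visit t (parent s)
      t–s: parent, skip
    visit q (parent s)
      q–s: parent, skip
      visit l (parent q)
        l–q: parent, skip
        visit p (parent l)
          visit n (parent p)
            n–p: parent, skip
          p–l: parent, skip
        visit r (parent l)
          r–l: parent, skip
      visit k (parent q)
        k–q: parent, skip
      visit m (parent q)
        m–q: parent, skip
No non-parent visited neighbor found — the graph is a forest.

No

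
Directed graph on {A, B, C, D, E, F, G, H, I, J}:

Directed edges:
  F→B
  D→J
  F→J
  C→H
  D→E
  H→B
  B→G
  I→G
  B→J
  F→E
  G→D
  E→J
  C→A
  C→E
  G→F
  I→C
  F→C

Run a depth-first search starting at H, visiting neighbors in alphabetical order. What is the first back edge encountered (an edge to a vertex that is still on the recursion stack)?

F->B

DFS from H (visiting neighbors in alphabetical order); mark gray on enter, black on exit:
H gray
  B gray
    G gray
      D gray
        E gray
          J gray
          J black
        E black
        D→J: J black — skip
      D black
      F gray
        F→B: B is gray → back edge
First back edge: F → B.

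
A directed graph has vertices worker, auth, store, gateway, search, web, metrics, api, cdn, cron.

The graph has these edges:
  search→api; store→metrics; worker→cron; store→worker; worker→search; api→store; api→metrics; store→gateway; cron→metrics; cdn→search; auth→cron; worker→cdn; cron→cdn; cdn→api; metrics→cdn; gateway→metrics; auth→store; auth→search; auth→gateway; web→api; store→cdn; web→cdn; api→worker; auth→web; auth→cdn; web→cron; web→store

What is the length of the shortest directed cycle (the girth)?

3

For each vertex v, BFS finds the shortest path from v back to v.
The shortest such closed walk is api → metrics → cdn → api, length 3.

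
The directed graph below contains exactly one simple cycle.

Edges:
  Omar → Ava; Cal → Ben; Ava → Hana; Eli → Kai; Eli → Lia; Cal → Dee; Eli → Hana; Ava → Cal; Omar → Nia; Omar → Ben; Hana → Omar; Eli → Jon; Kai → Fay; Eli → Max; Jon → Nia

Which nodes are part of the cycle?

Ava, Hana, Omar

DFS with gray/black marking from Hana:
Hana gray
  Omar gray
    Nia gray
    Nia black
    Ava gray
      Cal gray
        Dee gray
        Dee black
        Ben gray
        Ben black
      Cal black
      Ava→Hana: Hana is gray → back edge
Back edge closes the cycle Hana → Omar → Ava → Hana; its vertices are {Ava, Hana, Omar}.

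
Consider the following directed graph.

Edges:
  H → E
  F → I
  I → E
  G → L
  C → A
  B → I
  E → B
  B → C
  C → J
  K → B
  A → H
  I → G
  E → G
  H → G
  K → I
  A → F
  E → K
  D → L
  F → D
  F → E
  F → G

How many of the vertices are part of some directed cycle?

8

A vertex is on a directed cycle iff it belongs to a strongly connected component of size ≥ 2 (or has a self-loop).
The vertices on cycles are {A, B, C, E, F, H, I, K} — 8 in total.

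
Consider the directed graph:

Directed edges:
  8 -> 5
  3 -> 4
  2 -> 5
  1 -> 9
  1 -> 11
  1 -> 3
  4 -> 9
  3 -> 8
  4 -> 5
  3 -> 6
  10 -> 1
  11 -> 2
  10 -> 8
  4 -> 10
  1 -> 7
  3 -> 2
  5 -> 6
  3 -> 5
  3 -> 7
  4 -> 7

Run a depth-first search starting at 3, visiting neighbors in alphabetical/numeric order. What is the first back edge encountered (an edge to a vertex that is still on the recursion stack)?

DFS from 3 (visiting neighbors in alphabetical/numeric order); mark gray on enter, black on exit:
3 gray
  2 gray
    5 gray
      6 gray
      6 black
    5 black
  2 black
  4 gray
    4→5: 5 black — skip
    7 gray
    7 black
    9 gray
    9 black
    10 gray
      1 gray
        1→3: 3 is gray → back edge
First back edge: 1 → 3.

1→3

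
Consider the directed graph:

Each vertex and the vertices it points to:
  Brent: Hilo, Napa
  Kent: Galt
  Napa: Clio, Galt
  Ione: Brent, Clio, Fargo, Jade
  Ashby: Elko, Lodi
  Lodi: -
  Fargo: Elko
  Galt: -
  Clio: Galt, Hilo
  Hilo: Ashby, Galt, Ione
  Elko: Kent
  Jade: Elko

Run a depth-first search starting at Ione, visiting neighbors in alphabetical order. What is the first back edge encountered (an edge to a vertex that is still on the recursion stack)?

Hilo→Ione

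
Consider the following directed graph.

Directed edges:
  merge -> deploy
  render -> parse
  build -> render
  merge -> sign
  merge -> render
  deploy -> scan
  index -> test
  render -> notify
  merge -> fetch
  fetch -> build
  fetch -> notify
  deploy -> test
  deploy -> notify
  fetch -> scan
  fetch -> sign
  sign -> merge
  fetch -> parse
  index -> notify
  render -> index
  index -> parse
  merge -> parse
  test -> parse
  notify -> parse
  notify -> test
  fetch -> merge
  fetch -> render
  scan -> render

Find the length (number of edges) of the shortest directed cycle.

2

For each vertex v, BFS finds the shortest path from v back to v.
The shortest such closed walk is fetch → merge → fetch, length 2.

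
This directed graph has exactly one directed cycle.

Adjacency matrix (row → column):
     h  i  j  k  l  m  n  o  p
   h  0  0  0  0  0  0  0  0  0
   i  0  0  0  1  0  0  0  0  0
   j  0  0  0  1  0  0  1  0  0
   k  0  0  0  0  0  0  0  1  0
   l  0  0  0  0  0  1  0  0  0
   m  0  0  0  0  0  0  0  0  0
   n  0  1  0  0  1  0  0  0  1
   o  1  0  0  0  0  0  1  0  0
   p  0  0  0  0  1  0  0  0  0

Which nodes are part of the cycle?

DFS with gray/black marking from n:
n gray
  l gray
    m gray
    m black
  l black
  p gray
    p→l: l black — skip
  p black
  i gray
    k gray
      o gray
        h gray
        h black
        o→n: n is gray → back edge
Back edge closes the cycle n → i → k → o → n; its vertices are {i, k, n, o}.

i, k, n, o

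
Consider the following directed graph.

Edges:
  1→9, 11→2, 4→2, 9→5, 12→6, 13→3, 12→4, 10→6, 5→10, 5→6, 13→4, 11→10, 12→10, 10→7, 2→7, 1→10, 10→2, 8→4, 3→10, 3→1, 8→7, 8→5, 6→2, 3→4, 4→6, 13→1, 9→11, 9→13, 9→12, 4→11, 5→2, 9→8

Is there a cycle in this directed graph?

Yes

DFS with white/gray/black marking, starting from 9:
9 gray
  13 gray
    3 gray
      1 gray
        10 gray
          2 gray
            7 gray
            7 black
          2 black
          6 gray
            6→2: 2 black — skip
          6 black
          10→7: 7 black — skip
        10 black
        1→9: 9 is gray → back edge
Back edge found, so a cycle exists: 9 → 13 → 3 → 1 → 9.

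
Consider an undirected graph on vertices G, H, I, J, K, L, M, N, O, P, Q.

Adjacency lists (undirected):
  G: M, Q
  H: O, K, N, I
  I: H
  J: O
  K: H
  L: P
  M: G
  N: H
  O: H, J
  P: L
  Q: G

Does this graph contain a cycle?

DFS, tracking each vertex's parent; an edge to a visited non-parent vertex closes a cycle.
Start from H:
visit H (parent –)
  visit O (parent H)
    O–H: parent, skip
    visit J (parent O)
      J–O: parent, skip
  visit K (parent H)
    K–H: parent, skip
  visit N (parent H)
    N–H: parent, skip
  visit I (parent H)
    I–H: parent, skip
visit G (parent –)
  visit M (parent G)
    M–G: parent, skip
  visit Q (parent G)
    Q–G: parent, skip
visit L (parent –)
  visit P (parent L)
    P–L: parent, skip
No non-parent visited neighbor found — the graph is a forest.

No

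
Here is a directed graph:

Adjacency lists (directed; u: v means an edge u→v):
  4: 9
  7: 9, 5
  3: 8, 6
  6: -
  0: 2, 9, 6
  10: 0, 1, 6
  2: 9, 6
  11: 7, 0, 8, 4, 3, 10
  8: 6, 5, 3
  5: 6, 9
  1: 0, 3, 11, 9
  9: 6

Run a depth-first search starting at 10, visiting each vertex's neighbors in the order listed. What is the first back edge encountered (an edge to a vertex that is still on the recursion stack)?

DFS from 10 (visiting each vertex's neighbors in the order listed); mark gray on enter, black on exit:
10 gray
  0 gray
    2 gray
      9 gray
        6 gray
        6 black
      9 black
      2→6: 6 black — skip
    2 black
    0→9: 9 black — skip
    0→6: 6 black — skip
  0 black
  1 gray
    1→0: 0 black — skip
    3 gray
      8 gray
        8→6: 6 black — skip
        5 gray
          5→6: 6 black — skip
          5→9: 9 black — skip
        5 black
        8→3: 3 is gray → back edge
First back edge: 8 → 3.

8→3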